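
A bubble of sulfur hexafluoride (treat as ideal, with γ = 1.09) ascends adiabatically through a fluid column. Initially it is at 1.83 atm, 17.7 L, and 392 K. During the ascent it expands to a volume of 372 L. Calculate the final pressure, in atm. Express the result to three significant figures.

Adiabatic: P₁V₁^γ = P₂V₂^γ ⇒ P₂ = P₁ (V₁/V₂)^γ.
P₂ = 1.83 × (17.7/372)^(1.09) = 0.0662 atm.

P₂ ≈ 0.0662 atm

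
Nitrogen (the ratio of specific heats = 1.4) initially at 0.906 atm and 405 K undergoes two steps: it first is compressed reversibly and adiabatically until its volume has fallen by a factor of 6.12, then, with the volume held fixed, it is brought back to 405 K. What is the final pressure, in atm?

Adiabatic step (PV^γ = const): P₂ = 0.906×6.12^(1.4) = 11.44 atm; T₂ = 405×6.12^(0.4) = 835.9 K.
Isochoric: P₃ = P₂(T₃/T₂) = 11.44 × (405/835.9) = 5.545 atm.

P₃ ≈ 5.54 atm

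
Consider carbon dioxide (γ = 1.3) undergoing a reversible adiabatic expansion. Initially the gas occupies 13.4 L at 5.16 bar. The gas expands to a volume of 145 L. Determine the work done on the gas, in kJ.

W ≈ -11.8 kJ

P₂ = P₁(V₁/V₂)^γ = 5.16×(13.4/145)^(1.3) = 0.2334 bar.
For a reversible adiabat, W_by_gas = (P₁V₁ − P₂V₂)/(γ−1).
W_by = (516000×0.0134 − 23340×0.145) / (0.3) = 11770 J.
W_on_gas = −W_by = -11770 J.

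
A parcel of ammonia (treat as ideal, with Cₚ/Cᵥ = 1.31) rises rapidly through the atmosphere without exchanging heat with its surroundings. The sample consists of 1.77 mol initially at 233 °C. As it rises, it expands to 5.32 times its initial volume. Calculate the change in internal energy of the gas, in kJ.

Adiabatic: T₁V₁^(γ−1) = T₂V₂^(γ−1) ⇒ T₂ = T₁ (V₁/V₂)^(γ−1).
T₁ = 233 °C = 506.1 K.
T₂ = 506.1 × (1/5.32)^(0.31) = 301.5 K.
Q = 0, so ΔU = W_on_gas = nCᵥΔT with Cᵥ = R/(γ−1) = 26.82 J/(mol·K).
ΔU = 1.77 × 26.82 × (301.5 − 506.1) = -9716 J.

ΔU ≈ -9.72 kJ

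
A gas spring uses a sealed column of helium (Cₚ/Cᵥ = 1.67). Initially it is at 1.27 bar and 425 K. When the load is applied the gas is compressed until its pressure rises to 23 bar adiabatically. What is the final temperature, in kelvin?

T₂ ≈ 1360 K

Adiabatic: T₂/T₁ = (P₂/P₁)^((γ−1)/γ).
T₂ = 425 × (23/1.27)^(0.401) = 1359 K.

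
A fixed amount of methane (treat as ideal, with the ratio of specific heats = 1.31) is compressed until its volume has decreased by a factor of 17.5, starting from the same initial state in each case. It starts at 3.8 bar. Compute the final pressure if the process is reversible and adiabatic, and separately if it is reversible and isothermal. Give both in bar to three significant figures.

Isothermal: P₂ = P₁(V₁/V₂) = 3.8×17.5 = 66.5 bar.
Adiabatic: P₂ = P₁(V₁/V₂)^γ = 3.8×17.5^(1.31) = 161.5 bar.

adiabatic: 161 bar; isothermal: 66.5 bar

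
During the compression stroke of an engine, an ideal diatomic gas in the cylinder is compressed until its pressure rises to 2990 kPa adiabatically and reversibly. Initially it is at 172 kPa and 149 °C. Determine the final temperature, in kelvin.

T₂ ≈ 955 K

Along an adiabat T P^((1−γ)/γ) is constant, so T₂ = T₁ (P₂/P₁)^((γ−1)/γ).
For a diatomic ideal gas γ = 7/5, so (γ−1)/γ = 2/7.
T₁ = 149 °C = 422.1 K.
T₂ = 422.1 × (2990/172)^(2/7) = 954.5 K.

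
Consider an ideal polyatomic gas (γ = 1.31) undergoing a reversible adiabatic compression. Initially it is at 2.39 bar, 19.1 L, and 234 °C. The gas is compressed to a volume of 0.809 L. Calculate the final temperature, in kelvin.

T₂ ≈ 1350 K

Adiabatic: T₁V₁^(γ−1) = T₂V₂^(γ−1) ⇒ T₂ = T₁ (V₁/V₂)^(γ−1).
T₁ = 234 °C = 507.1 K.
T₂ = 507.1 × (19.1/0.809)^(0.31) = 1351 K.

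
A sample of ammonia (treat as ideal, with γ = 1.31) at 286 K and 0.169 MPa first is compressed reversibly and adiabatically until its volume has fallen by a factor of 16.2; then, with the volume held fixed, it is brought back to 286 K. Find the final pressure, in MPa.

Adiabatic step (PV^γ = const): P₂ = 0.169×16.2^(1.31) = 6.492 MPa; T₂ = 286×16.2^(0.31) = 678.1 K.
Isochoric: P₃ = P₂(T₃/T₂) = 6.492 × (286/678.1) = 2.738 MPa.

P₃ ≈ 2.74 MPa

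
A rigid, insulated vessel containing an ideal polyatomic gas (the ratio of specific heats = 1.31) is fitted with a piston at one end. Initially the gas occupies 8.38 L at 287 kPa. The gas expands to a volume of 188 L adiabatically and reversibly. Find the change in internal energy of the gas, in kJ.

ΔU ≈ -4.80 kJ

P₂ = P₁(V₁/V₂)^γ = 287×(8.38/188)^(1.31) = 4.877 kPa.
For a reversible adiabat, W_by_gas = (P₁V₁ − P₂V₂)/(γ−1).
W_by = (287000×0.00838 − 4877×0.188) / (0.31) = 4800 J.
Q = 0 ⇒ ΔU = −W_by = -4800 J.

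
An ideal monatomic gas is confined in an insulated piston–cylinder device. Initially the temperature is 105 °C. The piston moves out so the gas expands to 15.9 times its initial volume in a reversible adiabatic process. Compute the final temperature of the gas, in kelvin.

T₂ ≈ 59.8 K

Adiabatic: T₁V₁^(γ−1) = T₂V₂^(γ−1) ⇒ T₂ = T₁ (V₁/V₂)^(γ−1).
For a monatomic ideal gas γ = 5/3, so γ−1 = 2/3.
T₁ = 105 °C = 378.1 K.
T₂ = 378.1 × (1/15.9)^(2/3) = 59.8 K.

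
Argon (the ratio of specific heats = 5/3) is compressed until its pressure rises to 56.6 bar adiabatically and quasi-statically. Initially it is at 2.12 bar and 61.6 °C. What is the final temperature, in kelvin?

T₂ ≈ 1250 K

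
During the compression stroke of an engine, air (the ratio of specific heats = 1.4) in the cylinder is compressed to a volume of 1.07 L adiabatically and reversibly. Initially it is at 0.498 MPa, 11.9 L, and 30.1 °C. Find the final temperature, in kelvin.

For a reversible adiabat TV^(γ−1) is constant, so T₂ = T₁ (V₁/V₂)^(γ−1).
T₁ = 30.1 °C = 303.2 K.
T₂ = 303.2 × (11.9/1.07)^(0.4) = 794.8 K.

T₂ ≈ 795 K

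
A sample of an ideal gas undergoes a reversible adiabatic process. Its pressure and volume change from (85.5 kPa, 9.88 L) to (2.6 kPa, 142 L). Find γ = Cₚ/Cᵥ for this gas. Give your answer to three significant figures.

γ ≈ 1.31

PV^γ = const ⇒ γ = ln(P₂/P₁) / ln(V₁/V₂).
γ = ln(2.6/85.5) / ln(9.88/142) = 1.311.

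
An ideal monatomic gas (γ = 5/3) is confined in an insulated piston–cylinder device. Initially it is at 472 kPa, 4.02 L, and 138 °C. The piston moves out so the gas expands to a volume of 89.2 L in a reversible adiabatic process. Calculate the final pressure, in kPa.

P₂ ≈ 2.69 kPa

Adiabatic: P₁V₁^γ = P₂V₂^γ ⇒ P₂ = P₁ (V₁/V₂)^γ.
P₂ = 472 × (4.02/89.2)^(5/3) = 2.694 kPa.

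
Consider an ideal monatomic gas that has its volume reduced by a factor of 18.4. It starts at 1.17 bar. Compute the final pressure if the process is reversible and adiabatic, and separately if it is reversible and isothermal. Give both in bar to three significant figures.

adiabatic: 150 bar; isothermal: 21.5 bar

For a monatomic ideal gas γ = 5/3.
Isothermal: P₂ = P₁(V₁/V₂) = 1.17×18.4 = 21.53 bar.
Adiabatic: P₂ = P₁(V₁/V₂)^γ = 1.17×18.4^(5/3) = 150 bar.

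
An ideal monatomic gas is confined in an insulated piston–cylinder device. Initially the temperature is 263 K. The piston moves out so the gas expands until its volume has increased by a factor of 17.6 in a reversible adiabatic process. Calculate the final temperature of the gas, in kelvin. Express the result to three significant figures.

T₂ ≈ 38.9 K

For a reversible adiabat TV^(γ−1) is constant, so T₂ = T₁ (V₁/V₂)^(γ−1).
For a monatomic ideal gas γ = 5/3, so γ−1 = 2/3.
T₂ = 263 × (1/17.6)^(2/3) = 38.87 K.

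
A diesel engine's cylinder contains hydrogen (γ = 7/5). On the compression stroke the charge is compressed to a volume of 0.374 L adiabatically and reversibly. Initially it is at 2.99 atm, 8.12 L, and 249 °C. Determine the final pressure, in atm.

Adiabatic: P₁V₁^γ = P₂V₂^γ ⇒ P₂ = P₁ (V₁/V₂)^γ.
P₂ = 2.99 × (8.12/0.374)^(7/5) = 222.3 atm.

P₂ ≈ 222 atm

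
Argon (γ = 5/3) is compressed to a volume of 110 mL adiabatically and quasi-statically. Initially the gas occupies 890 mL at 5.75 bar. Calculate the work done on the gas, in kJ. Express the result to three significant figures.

W ≈ 2.33 kJ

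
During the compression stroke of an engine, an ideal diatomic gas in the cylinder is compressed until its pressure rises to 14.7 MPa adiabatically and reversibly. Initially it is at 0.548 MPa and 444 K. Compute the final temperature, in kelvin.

Adiabatic: T₂/T₁ = (P₂/P₁)^((γ−1)/γ).
For a diatomic ideal gas γ = 7/5, so (γ−1)/γ = 2/7.
T₂ = 444 × (14.7/0.548)^(2/7) = 1136 K.

T₂ ≈ 1140 K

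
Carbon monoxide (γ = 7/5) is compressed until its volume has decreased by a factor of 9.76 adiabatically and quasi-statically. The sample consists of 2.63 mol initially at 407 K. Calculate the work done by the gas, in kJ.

Adiabatic: T₁V₁^(γ−1) = T₂V₂^(γ−1) ⇒ T₂ = T₁ (V₁/V₂)^(γ−1).
T₂ = 407 × 9.76^(2/5) = 1012 K.
Q = 0, so ΔU = W_on_gas = nCᵥΔT with Cᵥ = R/(γ−1) = 20.79 J/(mol·K).
ΔU = 2.63 × 20.79 × (1012 − 407) = 33100 J.
Work done by the gas = −ΔU = -33100 J.

W ≈ -33.1 kJ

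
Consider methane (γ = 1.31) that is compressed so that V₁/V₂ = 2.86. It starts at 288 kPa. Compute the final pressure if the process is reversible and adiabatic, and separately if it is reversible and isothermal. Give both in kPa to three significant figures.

Isothermal: P₂ = P₁(V₁/V₂) = 288×2.86 = 823.7 kPa.
Adiabatic: P₂ = P₁(V₁/V₂)^γ = 288×2.86^(1.31) = 1141 kPa.

adiabatic: 1140 kPa; isothermal: 824 kPa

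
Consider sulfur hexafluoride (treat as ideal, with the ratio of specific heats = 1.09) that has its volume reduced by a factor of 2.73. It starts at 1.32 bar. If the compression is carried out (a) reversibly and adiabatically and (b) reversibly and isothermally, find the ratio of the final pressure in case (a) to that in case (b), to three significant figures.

Isothermal: P_b = P₁(V₁/V₂) = 1.32×2.73.
Adiabatic: P_a = P₁(V₁/V₂)^γ = 1.32×2.73^(1.09).
P_a/P_b = (V₁/V₂)^(γ−1) = 2.73^(0.09) = 1.095.

P_adiabatic / P_isothermal ≈ 1.09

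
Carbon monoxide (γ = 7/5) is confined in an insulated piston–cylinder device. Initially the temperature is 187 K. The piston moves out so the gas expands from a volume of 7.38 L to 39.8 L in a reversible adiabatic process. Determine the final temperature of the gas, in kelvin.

T₂ ≈ 95.3 K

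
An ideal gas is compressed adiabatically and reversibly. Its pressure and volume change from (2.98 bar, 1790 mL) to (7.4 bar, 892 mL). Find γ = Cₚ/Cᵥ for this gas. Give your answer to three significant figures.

PV^γ = const ⇒ γ = ln(P₂/P₁) / ln(V₁/V₂).
γ = ln(7.4/2.98) / ln(1790/892) = 1.306.

γ ≈ 1.31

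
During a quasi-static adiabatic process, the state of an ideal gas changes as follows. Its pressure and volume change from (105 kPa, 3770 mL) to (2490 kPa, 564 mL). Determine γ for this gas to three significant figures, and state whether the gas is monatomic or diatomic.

γ ≈ 1.67; monatomic

PV^γ = const ⇒ γ = ln(P₂/P₁) / ln(V₁/V₂).
γ = ln(2490/105) / ln(3770/564) = 1.667.
γ ≈ 1.67 is close to 5/3, so the gas is monatomic.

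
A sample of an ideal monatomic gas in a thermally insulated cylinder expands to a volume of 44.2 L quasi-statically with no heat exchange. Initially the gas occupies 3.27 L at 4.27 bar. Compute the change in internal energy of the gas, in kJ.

ΔU ≈ -1.73 kJ

γ = 5/3 for a monatomic ideal gas.
P₂ = P₁(V₁/V₂)^γ = 4.27×(3.27/44.2)^(5/3) = 0.05567 bar.
For a reversible adiabat, W_by_gas = (P₁V₁ − P₂V₂)/(γ−1).
W_by = (427000×0.00327 − 5567×0.0442) / (2/3) = 1725 J.
Q = 0 ⇒ ΔU = −W_by = -1725 J.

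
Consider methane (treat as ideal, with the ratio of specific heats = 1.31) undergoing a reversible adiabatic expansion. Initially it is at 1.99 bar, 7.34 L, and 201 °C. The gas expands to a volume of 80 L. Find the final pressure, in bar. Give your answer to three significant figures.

Since PV^γ is constant along a reversible adiabat, P₂ = P₁ (V₁/V₂)^γ.
P₂ = 1.99 × (7.34/80)^(1.31) = 0.08707 bar.

P₂ ≈ 0.0871 bar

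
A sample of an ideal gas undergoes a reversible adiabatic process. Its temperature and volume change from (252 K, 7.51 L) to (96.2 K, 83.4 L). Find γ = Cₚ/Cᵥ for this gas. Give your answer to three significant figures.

TV^(γ−1) = const ⇒ γ − 1 = ln(T₂/T₁) / ln(V₁/V₂).
γ = 1 + ln(96.2/252) / ln(7.51/83.4) = 1.4.

γ ≈ 1.40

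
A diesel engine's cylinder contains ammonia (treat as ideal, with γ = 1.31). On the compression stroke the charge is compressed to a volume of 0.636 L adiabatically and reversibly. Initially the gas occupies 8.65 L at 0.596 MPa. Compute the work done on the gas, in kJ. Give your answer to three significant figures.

P₂ = P₁(V₁/V₂)^γ = 0.596×(8.65/0.636)^(1.31) = 18.21 MPa.
For a reversible adiabat, W_by_gas = (P₁V₁ − P₂V₂)/(γ−1).
W_by = (596000×0.00865 − 1.821×10^7×0.000636) / (0.31) = -20720 J.
W_on_gas = −W_by = 20720 J.

W ≈ 20.7 kJ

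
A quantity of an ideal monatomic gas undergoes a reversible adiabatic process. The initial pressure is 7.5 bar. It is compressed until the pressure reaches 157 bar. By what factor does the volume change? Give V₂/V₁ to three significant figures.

V₂/V₁ ≈ 0.161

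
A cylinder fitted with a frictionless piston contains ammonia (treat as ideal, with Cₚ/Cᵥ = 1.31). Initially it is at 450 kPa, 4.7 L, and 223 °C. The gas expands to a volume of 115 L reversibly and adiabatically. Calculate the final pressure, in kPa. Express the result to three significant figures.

Since PV^γ is constant along a reversible adiabat, P₂ = P₁ (V₁/V₂)^γ.
P₂ = 450 × (4.7/115)^(1.31) = 6.826 kPa.

P₂ ≈ 6.83 kPa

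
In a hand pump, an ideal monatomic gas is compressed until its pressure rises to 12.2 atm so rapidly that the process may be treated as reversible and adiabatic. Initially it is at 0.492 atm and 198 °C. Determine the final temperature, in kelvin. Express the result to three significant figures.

Adiabatic: T₂/T₁ = (P₂/P₁)^((γ−1)/γ).
For a monatomic ideal gas γ = 5/3, so (γ−1)/γ = 2/5.
T₁ = 198 °C = 471.1 K.
T₂ = 471.1 × (12.2/0.492)^(2/5) = 1702 K.

T₂ ≈ 1700 K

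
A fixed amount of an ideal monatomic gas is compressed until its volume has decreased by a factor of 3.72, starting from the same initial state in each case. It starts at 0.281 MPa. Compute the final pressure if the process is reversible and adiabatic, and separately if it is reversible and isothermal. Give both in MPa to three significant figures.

For a monatomic ideal gas γ = 5/3.
Isothermal: P₂ = P₁(V₁/V₂) = 0.281×3.72 = 1.045 MPa.
Adiabatic: P₂ = P₁(V₁/V₂)^γ = 0.281×3.72^(5/3) = 2.51 MPa.

adiabatic: 2.51 MPa; isothermal: 1.05 MPa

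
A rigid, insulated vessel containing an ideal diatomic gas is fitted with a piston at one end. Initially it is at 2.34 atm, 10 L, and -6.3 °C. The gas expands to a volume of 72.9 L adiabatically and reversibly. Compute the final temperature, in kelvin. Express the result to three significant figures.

Adiabatic: T₁V₁^(γ−1) = T₂V₂^(γ−1) ⇒ T₂ = T₁ (V₁/V₂)^(γ−1).
γ = 7/5 for a diatomic ideal gas.
T₁ = -6.3 °C = 266.8 K.
T₂ = 266.8 × (10/72.9)^(2/5) = 120.6 K.

T₂ ≈ 121 K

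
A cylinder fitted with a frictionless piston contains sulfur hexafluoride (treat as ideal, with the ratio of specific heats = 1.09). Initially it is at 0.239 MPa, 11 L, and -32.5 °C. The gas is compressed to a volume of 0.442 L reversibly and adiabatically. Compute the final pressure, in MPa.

Adiabatic: P₁V₁^γ = P₂V₂^γ ⇒ P₂ = P₁ (V₁/V₂)^γ.
P₂ = 0.239 × (11/0.442)^(1.09) = 7.943 MPa.

P₂ ≈ 7.94 MPa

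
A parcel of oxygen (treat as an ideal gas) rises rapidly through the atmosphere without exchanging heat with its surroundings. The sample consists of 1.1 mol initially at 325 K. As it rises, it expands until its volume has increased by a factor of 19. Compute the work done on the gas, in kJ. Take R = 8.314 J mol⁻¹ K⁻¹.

For a reversible adiabat TV^(γ−1) is constant, so T₂ = T₁ (V₁/V₂)^(γ−1).
γ = 7/5 for a diatomic ideal gas, so γ−1 = 2/5.
T₂ = 325 × (1/19)^(2/5) = 100.1 K.
Q = 0, so ΔU = W_on_gas = nCᵥΔT with Cᵥ = R/(γ−1) = 20.79 J/(mol·K).
ΔU = 1.1 × 20.79 × (100.1 − 325) = -5142 J.

W ≈ -5.14 kJ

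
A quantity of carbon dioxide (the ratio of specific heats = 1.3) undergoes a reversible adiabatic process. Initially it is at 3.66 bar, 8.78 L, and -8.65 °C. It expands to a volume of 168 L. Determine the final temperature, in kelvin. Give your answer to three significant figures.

Adiabatic: T₁V₁^(γ−1) = T₂V₂^(γ−1) ⇒ T₂ = T₁ (V₁/V₂)^(γ−1).
T₁ = -8.65 °C = 264.5 K.
T₂ = 264.5 × (8.78/168)^(0.3) = 109.1 K.

T₂ ≈ 109 K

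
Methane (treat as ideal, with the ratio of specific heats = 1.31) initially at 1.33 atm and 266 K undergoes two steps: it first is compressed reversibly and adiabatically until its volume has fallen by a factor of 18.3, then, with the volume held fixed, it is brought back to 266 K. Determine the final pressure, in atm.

Adiabatic step (PV^γ = const): P₂ = 1.33×18.3^(1.31) = 59.93 atm; T₂ = 266×18.3^(0.31) = 655 K.
Isochoric: P₃ = P₂(T₃/T₂) = 59.93 × (266/655) = 24.34 atm.

P₃ ≈ 24.3 atm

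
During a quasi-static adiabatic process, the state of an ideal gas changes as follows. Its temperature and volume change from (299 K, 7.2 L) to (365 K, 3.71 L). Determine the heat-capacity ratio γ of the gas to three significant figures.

γ ≈ 1.30

TV^(γ−1) = const ⇒ γ − 1 = ln(T₂/T₁) / ln(V₁/V₂).
γ = 1 + ln(365/299) / ln(7.2/3.71) = 1.301.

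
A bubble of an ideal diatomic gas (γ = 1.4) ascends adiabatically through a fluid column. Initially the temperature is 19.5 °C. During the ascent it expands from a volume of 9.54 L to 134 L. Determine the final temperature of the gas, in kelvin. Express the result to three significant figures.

For a reversible adiabat TV^(γ−1) is constant, so T₂ = T₁ (V₁/V₂)^(γ−1).
T₁ = 19.5 °C = 292.6 K.
T₂ = 292.6 × (9.54/134)^(0.4) = 101.7 K.

T₂ ≈ 102 K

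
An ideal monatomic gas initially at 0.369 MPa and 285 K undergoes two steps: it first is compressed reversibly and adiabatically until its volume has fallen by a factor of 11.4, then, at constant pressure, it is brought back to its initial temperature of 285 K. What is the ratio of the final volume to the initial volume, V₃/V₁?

V₃/V₁ ≈ 0.0173

For a monatomic ideal gas γ = 5/3.
Adiabatic step: V₂/V₁ = 0.08772; T₂ = T₁·11.4^(2/3) = 1444 K.
Isobaric step: V₃/V₂ = T₃/T₂ = 285/1444.
V₃/V₁ = (V₂/V₁)(V₃/V₂) = 0.08772 × (285/1444) = 0.01732.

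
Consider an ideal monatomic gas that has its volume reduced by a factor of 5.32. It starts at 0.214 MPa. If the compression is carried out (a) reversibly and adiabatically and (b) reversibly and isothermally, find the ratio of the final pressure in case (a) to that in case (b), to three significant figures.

For a monatomic ideal gas γ = 5/3.
Isothermal: P_b = P₁(V₁/V₂) = 0.214×5.32.
Adiabatic: P_a = P₁(V₁/V₂)^γ = 0.214×5.32^(5/3).
P_a/P_b = (V₁/V₂)^(γ−1) = 5.32^(2/3) = 3.047.

P_adiabatic / P_isothermal ≈ 3.05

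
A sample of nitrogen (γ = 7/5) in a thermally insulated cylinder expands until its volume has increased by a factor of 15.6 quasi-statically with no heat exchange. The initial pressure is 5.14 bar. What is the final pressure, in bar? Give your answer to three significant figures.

Adiabatic: P₁V₁^γ = P₂V₂^γ ⇒ P₂ = P₁ (V₁/V₂)^γ.
P₂ = 5.14 × (1/15.6)^(7/5) = 0.1098 bar.

P₂ ≈ 0.110 bar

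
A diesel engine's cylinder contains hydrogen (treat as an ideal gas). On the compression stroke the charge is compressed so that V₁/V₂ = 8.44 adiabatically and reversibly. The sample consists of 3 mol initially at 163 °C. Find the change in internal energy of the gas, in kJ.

ΔU ≈ 36.6 kJ

Adiabatic: T₁V₁^(γ−1) = T₂V₂^(γ−1) ⇒ T₂ = T₁ (V₁/V₂)^(γ−1).
γ = 7/5 for a diatomic ideal gas, so γ−1 = 2/5.
T₁ = 163 °C = 436.1 K.
T₂ = 436.1 × 8.44^(2/5) = 1024 K.
Q = 0, so ΔU = W_on_gas = nCᵥΔT with Cᵥ = R/(γ−1) = 20.79 J/(mol·K).
ΔU = 3 × 20.79 × (1024 − 436.1) = 36640 J.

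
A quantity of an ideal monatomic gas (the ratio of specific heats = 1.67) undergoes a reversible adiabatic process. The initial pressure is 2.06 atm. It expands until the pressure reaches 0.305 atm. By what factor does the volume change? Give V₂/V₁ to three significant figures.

From PV^γ = const, V₂/V₁ = (P₁/P₂)^(1/γ).
V₂/V₁ = (2.06/0.305)^(0.599) = 3.139.

V₂/V₁ ≈ 3.14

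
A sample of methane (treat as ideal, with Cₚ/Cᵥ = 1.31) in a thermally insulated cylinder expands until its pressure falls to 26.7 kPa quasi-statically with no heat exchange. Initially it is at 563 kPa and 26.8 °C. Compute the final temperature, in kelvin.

T₂ ≈ 146 K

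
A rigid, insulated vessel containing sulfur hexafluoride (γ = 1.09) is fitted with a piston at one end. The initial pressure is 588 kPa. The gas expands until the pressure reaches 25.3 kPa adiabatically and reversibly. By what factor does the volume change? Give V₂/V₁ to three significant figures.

V₂/V₁ ≈ 17.9

From PV^γ = const, V₂/V₁ = (P₁/P₂)^(1/γ).
V₂/V₁ = (588/25.3)^(0.917) = 17.92.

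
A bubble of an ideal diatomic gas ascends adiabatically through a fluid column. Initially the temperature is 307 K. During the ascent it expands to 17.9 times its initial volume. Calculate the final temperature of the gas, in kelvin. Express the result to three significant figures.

For a reversible adiabat TV^(γ−1) is constant, so T₂ = T₁ (V₁/V₂)^(γ−1).
For a diatomic ideal gas γ = 7/5, so γ−1 = 2/5.
T₂ = 307 × (1/17.9)^(2/5) = 96.83 K.

T₂ ≈ 96.8 K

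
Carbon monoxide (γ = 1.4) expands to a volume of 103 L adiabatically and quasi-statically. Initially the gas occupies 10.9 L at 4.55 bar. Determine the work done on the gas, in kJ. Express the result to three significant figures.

P₂ = P₁(V₁/V₂)^γ = 4.55×(10.9/103)^(1.4) = 0.1961 bar.
For a reversible adiabat, W_by_gas = (P₁V₁ − P₂V₂)/(γ−1).
W_by = (455000×0.0109 − 19610×0.103) / (0.4) = 7350 J.
W_on_gas = −W_by = -7350 J.

W ≈ -7.35 kJ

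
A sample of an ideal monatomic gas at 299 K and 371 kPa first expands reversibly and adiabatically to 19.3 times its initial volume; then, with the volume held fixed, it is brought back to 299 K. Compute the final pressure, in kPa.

For a monatomic ideal gas γ = 5/3.
Adiabatic step (PV^γ = const): P₂ = 371×(1/19.3)^(5/3) = 2.672 kPa; T₂ = 299×(1/19.3)^(2/3) = 41.56 K.
Isochoric: P₃ = P₂(T₃/T₂) = 2.672 × (299/41.56) = 19.22 kPa.

P₃ ≈ 19.2 kPa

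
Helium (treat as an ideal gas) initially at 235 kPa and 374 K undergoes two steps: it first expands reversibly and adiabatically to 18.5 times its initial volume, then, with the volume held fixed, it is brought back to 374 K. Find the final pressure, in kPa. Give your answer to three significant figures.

For a monatomic ideal gas γ = 5/3.
Adiabatic step (PV^γ = const): P₂ = 235×(1/18.5)^(5/3) = 1.816 kPa; T₂ = 374×(1/18.5)^(2/3) = 53.47 K.
Isochoric: P₃ = P₂(T₃/T₂) = 1.816 × (374/53.47) = 12.7 kPa.

P₃ ≈ 12.7 kPa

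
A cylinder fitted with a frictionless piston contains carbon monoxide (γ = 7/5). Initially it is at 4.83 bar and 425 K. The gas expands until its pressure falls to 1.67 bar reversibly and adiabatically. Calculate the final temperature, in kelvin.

T₂ ≈ 314 K

Adiabatic: T₂/T₁ = (P₂/P₁)^((γ−1)/γ).
T₂ = 425 × (1.67/4.83)^(2/7) = 313.8 K.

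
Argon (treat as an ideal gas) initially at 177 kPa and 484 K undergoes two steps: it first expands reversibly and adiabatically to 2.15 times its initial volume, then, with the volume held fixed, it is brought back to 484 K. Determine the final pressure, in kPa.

For a monatomic ideal gas γ = 5/3.
Adiabatic step (PV^γ = const): P₂ = 177×(1/2.15)^(5/3) = 49.42 kPa; T₂ = 484×(1/2.15)^(2/3) = 290.5 K.
Isochoric: P₃ = P₂(T₃/T₂) = 49.42 × (484/290.5) = 82.33 kPa.

P₃ ≈ 82.3 kPa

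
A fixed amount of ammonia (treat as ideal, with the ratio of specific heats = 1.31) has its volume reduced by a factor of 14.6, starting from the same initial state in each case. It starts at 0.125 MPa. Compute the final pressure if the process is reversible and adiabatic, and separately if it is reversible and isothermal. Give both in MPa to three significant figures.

Isothermal: P₂ = P₁(V₁/V₂) = 0.125×14.6 = 1.825 MPa.
Adiabatic: P₂ = P₁(V₁/V₂)^γ = 0.125×14.6^(1.31) = 4.19 MPa.

adiabatic: 4.19 MPa; isothermal: 1.82 MPa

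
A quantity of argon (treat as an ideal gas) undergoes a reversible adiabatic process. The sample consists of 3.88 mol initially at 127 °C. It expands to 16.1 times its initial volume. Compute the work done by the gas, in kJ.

For a reversible adiabat TV^(γ−1) is constant, so T₂ = T₁ (V₁/V₂)^(γ−1).
γ = 5/3 for a monatomic ideal gas, so γ−1 = 2/3.
T₁ = 127 °C = 400.1 K.
T₂ = 400.1 × (1/16.1)^(2/3) = 62.76 K.
Q = 0, so ΔU = W_on_gas = nCᵥΔT with Cᵥ = R/(γ−1) = 12.47 J/(mol·K).
ΔU = 3.88 × 12.47 × (62.76 − 400.1) = -16330 J.
Work done by the gas = −ΔU = 16330 J.

W ≈ 16.3 kJ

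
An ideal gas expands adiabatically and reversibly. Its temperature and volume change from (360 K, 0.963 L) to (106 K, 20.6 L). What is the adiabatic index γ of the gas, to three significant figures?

γ ≈ 1.40

TV^(γ−1) = const ⇒ γ − 1 = ln(T₂/T₁) / ln(V₁/V₂).
γ = 1 + ln(106/360) / ln(0.963/20.6) = 1.399.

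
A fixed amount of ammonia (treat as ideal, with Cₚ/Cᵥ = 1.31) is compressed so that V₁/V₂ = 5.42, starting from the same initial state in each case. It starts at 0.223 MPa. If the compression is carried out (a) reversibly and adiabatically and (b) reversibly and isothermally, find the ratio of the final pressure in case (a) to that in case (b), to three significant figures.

Isothermal: P_b = P₁(V₁/V₂) = 0.223×5.42.
Adiabatic: P_a = P₁(V₁/V₂)^γ = 0.223×5.42^(1.31).
P_a/P_b = (V₁/V₂)^(γ−1) = 5.42^(0.31) = 1.689.

P_adiabatic / P_isothermal ≈ 1.69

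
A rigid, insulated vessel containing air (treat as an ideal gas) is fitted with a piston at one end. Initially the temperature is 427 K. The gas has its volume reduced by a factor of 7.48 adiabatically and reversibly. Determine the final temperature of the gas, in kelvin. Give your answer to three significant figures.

T₂ ≈ 955 K

For a reversible adiabat TV^(γ−1) is constant, so T₂ = T₁ (V₁/V₂)^(γ−1).
For a diatomic ideal gas γ = 7/5, so γ−1 = 2/5.
T₂ = 427 × 7.48^(2/5) = 955 K.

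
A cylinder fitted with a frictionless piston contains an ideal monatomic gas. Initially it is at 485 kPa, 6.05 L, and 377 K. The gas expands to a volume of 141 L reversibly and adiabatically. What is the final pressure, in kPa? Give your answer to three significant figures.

Adiabatic: P₁V₁^γ = P₂V₂^γ ⇒ P₂ = P₁ (V₁/V₂)^γ.
γ = 5/3 for a monatomic ideal gas.
P₂ = 485 × (6.05/141)^(5/3) = 2.551 kPa.

P₂ ≈ 2.55 kPa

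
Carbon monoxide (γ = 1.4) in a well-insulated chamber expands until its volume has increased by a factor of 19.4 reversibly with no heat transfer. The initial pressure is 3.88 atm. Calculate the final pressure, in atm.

P₂ ≈ 0.0611 atm

Adiabatic: P₁V₁^γ = P₂V₂^γ ⇒ P₂ = P₁ (V₁/V₂)^γ.
P₂ = 3.88 × (1/19.4)^(1.4) = 0.06108 atm.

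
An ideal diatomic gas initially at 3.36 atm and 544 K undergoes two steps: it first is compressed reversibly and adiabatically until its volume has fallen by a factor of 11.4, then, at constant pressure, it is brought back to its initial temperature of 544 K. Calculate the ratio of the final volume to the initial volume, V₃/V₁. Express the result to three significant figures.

V₃/V₁ ≈ 0.0331

For a diatomic ideal gas γ = 7/5.
Adiabatic step: V₂/V₁ = 0.08772; T₂ = T₁·11.4^(2/5) = 1440 K.
Isobaric step: V₃/V₂ = T₃/T₂ = 544/1440.
V₃/V₁ = (V₂/V₁)(V₃/V₂) = 0.08772 × (544/1440) = 0.03314.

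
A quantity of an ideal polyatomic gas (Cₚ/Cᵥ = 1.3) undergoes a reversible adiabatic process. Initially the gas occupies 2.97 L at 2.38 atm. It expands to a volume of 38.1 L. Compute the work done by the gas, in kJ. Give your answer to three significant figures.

P₂ = P₁(V₁/V₂)^γ = 2.38×(2.97/38.1)^(1.3) = 0.08629 atm.
For a reversible adiabat, W_by_gas = (P₁V₁ − P₂V₂)/(γ−1).
W_by = (241200×0.00297 − 8743×0.0381) / (0.3) = 1277 J.

W ≈ 1.28 kJ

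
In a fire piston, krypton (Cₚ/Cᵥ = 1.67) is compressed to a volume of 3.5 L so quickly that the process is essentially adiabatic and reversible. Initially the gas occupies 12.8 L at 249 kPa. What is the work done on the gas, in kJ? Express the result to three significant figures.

W ≈ 6.58 kJ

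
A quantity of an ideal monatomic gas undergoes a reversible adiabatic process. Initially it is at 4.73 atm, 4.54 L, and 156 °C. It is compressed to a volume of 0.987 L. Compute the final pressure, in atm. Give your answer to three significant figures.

P₂ ≈ 60.2 atm

Adiabatic: P₁V₁^γ = P₂V₂^γ ⇒ P₂ = P₁ (V₁/V₂)^γ.
γ = 5/3 for a monatomic ideal gas.
P₂ = 4.73 × (4.54/0.987)^(5/3) = 60.18 atm.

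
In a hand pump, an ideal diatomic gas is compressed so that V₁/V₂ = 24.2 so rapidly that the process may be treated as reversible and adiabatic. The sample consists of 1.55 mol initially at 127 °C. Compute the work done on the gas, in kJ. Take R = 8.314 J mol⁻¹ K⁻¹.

Adiabatic: T₁V₁^(γ−1) = T₂V₂^(γ−1) ⇒ T₂ = T₁ (V₁/V₂)^(γ−1).
γ = 7/5 for a diatomic ideal gas, so γ−1 = 2/5.
T₁ = 127 °C = 400.1 K.
T₂ = 400.1 × 24.2^(2/5) = 1431 K.
Q = 0, so ΔU = W_on_gas = nCᵥΔT with Cᵥ = R/(γ−1) = 20.79 J/(mol·K).
ΔU = 1.55 × 20.79 × (1431 − 400.1) = 33220 J.

W ≈ 33.2 kJ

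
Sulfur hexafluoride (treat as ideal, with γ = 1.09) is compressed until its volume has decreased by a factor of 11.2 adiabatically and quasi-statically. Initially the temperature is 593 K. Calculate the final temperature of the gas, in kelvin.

For a reversible adiabat TV^(γ−1) is constant, so T₂ = T₁ (V₁/V₂)^(γ−1).
T₂ = 593 × 11.2^(0.09) = 737 K.

T₂ ≈ 737 K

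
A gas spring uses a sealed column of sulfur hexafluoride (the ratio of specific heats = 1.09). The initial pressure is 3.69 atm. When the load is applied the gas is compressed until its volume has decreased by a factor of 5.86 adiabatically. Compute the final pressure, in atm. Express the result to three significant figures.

P₂ ≈ 25.4 atm

Adiabatic: P₁V₁^γ = P₂V₂^γ ⇒ P₂ = P₁ (V₁/V₂)^γ.
P₂ = 3.69 × 5.86^(1.09) = 25.35 atm.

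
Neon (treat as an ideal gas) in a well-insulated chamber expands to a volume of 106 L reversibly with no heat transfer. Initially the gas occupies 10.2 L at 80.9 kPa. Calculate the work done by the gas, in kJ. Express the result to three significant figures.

W ≈ 0.978 kJ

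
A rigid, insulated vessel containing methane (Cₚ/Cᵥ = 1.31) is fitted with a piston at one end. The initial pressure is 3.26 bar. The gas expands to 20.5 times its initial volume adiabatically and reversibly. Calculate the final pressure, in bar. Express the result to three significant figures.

P₂ ≈ 0.0623 bar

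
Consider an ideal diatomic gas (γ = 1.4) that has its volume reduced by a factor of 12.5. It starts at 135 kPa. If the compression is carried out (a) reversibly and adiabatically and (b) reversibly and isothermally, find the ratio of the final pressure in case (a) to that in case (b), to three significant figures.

P_adiabatic / P_isothermal ≈ 2.75

Isothermal: P_b = P₁(V₁/V₂) = 135×12.5.
Adiabatic: P_a = P₁(V₁/V₂)^γ = 135×12.5^(1.4).
P_a/P_b = (V₁/V₂)^(γ−1) = 12.5^(0.4) = 2.746.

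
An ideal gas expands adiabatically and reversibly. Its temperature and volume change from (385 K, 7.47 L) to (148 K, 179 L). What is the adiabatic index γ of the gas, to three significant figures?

γ ≈ 1.30

TV^(γ−1) = const ⇒ γ − 1 = ln(T₂/T₁) / ln(V₁/V₂).
γ = 1 + ln(148/385) / ln(7.47/179) = 1.301.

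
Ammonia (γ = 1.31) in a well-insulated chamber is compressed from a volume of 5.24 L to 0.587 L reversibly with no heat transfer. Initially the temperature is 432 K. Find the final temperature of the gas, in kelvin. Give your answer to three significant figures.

T₂ ≈ 852 K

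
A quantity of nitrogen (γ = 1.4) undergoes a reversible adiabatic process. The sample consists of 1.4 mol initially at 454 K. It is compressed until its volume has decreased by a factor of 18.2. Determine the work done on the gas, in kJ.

For a reversible adiabat TV^(γ−1) is constant, so T₂ = T₁ (V₁/V₂)^(γ−1).
T₂ = 454 × 18.2^(0.4) = 1449 K.
Q = 0, so ΔU = W_on_gas = nCᵥΔT with Cᵥ = R/(γ−1) = 20.79 J/(mol·K).
ΔU = 1.4 × 20.79 × (1449 − 454) = 28960 J.

W ≈ 29.0 kJ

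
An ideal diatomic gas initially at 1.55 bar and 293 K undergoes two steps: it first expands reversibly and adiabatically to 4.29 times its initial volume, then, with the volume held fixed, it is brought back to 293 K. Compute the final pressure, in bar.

P₃ ≈ 0.361 bar

For a diatomic ideal gas γ = 7/5.
Adiabatic step (PV^γ = const): P₂ = 1.55×(1/4.29)^(7/5) = 0.2018 bar; T₂ = 293×(1/4.29)^(2/5) = 163.6 K.
Isochoric: P₃ = P₂(T₃/T₂) = 0.2018 × (293/163.6) = 0.3613 bar.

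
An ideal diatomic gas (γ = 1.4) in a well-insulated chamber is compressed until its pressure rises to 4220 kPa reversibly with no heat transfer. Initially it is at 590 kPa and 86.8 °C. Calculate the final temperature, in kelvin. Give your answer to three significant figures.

T₂ ≈ 632 K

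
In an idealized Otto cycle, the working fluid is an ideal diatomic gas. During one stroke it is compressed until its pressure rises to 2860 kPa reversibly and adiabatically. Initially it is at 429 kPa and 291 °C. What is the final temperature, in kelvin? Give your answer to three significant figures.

T₂ ≈ 970 K

Adiabatic: T₂/T₁ = (P₂/P₁)^((γ−1)/γ).
For a diatomic ideal gas γ = 7/5, so (γ−1)/γ = 2/7.
T₁ = 291 °C = 564.1 K.
T₂ = 564.1 × (2860/429)^(2/7) = 970.1 K.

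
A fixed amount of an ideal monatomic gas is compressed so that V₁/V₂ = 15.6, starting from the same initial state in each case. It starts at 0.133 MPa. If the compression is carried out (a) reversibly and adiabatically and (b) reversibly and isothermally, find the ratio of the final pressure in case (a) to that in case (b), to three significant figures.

For a monatomic ideal gas γ = 5/3.
Isothermal: P_b = P₁(V₁/V₂) = 0.133×15.6.
Adiabatic: P_a = P₁(V₁/V₂)^γ = 0.133×15.6^(5/3).
P_a/P_b = (V₁/V₂)^(γ−1) = 15.6^(2/3) = 6.243.

P_adiabatic / P_isothermal ≈ 6.24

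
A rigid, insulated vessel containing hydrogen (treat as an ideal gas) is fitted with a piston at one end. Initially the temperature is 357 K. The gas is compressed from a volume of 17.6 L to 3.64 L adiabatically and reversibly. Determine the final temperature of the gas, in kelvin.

Adiabatic: T₁V₁^(γ−1) = T₂V₂^(γ−1) ⇒ T₂ = T₁ (V₁/V₂)^(γ−1).
For a diatomic ideal gas γ = 7/5, so γ−1 = 2/5.
T₂ = 357 × (17.6/3.64)^(2/5) = 670.6 K.

T₂ ≈ 671 K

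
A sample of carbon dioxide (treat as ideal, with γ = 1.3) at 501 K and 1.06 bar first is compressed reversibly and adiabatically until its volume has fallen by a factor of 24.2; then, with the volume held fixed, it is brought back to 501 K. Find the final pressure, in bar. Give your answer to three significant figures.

Adiabatic step (PV^γ = const): P₂ = 1.06×24.2^(1.3) = 66.72 bar; T₂ = 501×24.2^(0.3) = 1303 K.
Isochoric: P₃ = P₂(T₃/T₂) = 66.72 × (501/1303) = 25.65 bar.

P₃ ≈ 25.7 bar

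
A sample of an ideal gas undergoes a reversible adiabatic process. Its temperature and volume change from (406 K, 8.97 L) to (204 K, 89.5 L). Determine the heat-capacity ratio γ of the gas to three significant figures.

TV^(γ−1) = const ⇒ γ − 1 = ln(T₂/T₁) / ln(V₁/V₂).
γ = 1 + ln(204/406) / ln(8.97/89.5) = 1.299.

γ ≈ 1.30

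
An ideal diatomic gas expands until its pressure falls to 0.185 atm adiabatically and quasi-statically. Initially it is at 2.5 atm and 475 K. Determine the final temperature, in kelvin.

T₂ ≈ 226 K

Along an adiabat T P^((1−γ)/γ) is constant, so T₂ = T₁ (P₂/P₁)^((γ−1)/γ).
For a diatomic ideal gas γ = 7/5, so (γ−1)/γ = 2/7.
T₂ = 475 × (0.185/2.5)^(2/7) = 225.7 K.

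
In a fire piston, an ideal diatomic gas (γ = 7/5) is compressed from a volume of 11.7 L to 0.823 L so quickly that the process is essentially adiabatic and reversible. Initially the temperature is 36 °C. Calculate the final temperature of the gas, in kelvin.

For a reversible adiabat TV^(γ−1) is constant, so T₂ = T₁ (V₁/V₂)^(γ−1).
T₁ = 36 °C = 309.1 K.
T₂ = 309.1 × (11.7/0.823)^(2/5) = 893.9 K.

T₂ ≈ 894 K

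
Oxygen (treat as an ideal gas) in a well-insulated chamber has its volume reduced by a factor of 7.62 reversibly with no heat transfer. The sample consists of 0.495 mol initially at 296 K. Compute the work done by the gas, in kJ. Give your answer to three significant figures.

W ≈ -3.82 kJ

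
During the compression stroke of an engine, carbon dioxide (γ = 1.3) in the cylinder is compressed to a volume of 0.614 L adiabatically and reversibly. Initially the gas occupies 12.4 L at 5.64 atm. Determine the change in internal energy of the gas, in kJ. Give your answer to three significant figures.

ΔU ≈ 34.6 kJ

P₂ = P₁(V₁/V₂)^γ = 5.64×(12.4/0.614)^(1.3) = 280.6 atm.
For a reversible adiabat, W_by_gas = (P₁V₁ − P₂V₂)/(γ−1).
W_by = (571500×0.0124 − 2.843×10^7×0.000614) / (0.3) = -34570 J.
Q = 0 ⇒ ΔU = −W_by = 34570 J.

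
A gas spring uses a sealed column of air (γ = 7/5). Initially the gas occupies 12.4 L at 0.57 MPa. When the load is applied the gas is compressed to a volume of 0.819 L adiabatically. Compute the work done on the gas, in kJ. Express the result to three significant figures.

W ≈ 34.7 kJ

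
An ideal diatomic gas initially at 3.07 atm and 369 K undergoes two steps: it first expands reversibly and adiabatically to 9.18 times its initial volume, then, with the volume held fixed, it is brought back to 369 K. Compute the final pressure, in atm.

For a diatomic ideal gas γ = 7/5.
Adiabatic step (PV^γ = const): P₂ = 3.07×(1/9.18)^(7/5) = 0.1378 atm; T₂ = 369×(1/9.18)^(2/5) = 152 K.
Isochoric: P₃ = P₂(T₃/T₂) = 0.1378 × (369/152) = 0.3344 atm.

P₃ ≈ 0.334 atm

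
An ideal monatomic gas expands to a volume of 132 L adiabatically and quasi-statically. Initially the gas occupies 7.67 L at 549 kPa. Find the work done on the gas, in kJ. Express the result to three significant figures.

W ≈ -5.37 kJ

γ = 5/3 for a monatomic ideal gas.
P₂ = P₁(V₁/V₂)^γ = 549×(7.67/132)^(5/3) = 4.786 kPa.
For a reversible adiabat, W_by_gas = (P₁V₁ − P₂V₂)/(γ−1).
W_by = (549000×0.00767 − 4786×0.132) / (2/3) = 5369 J.
W_on_gas = −W_by = -5369 J.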